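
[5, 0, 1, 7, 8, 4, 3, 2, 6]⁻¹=[1, 2, 7, 6, 5, 0, 8, 3, 4]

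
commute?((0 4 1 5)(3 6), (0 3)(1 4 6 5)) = no:(0 4 1 5)(3 6)*(0 3)(1 4 6 5) = (0 6)(3 5), (0 3)(1 4 6 5)*(0 4 1 5)(3 6) = (0 6)(3 4)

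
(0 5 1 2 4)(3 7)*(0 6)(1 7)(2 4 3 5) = (0 2 3 1 4 6)(5 7)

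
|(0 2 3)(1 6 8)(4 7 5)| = 3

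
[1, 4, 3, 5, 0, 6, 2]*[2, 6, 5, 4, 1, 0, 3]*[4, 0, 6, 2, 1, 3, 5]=[5, 0, 1, 4, 6, 2, 3]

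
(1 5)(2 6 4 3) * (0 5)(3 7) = (0 5 1)(2 6 4 7 3)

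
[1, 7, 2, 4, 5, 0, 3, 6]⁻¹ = [5, 0, 2, 6, 3, 4, 7, 1]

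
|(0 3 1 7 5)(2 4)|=10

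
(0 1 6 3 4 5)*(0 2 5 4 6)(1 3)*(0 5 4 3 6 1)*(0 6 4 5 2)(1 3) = (0 4 1 2 5)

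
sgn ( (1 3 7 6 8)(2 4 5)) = 1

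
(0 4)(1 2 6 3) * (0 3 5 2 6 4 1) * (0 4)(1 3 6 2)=(0 3 4 6 5 1 2)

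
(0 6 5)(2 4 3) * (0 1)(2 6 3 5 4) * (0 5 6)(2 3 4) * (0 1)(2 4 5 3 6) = (0 5)(1 3)(2 6 4)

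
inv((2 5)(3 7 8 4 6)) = (2 5)(3 6 4 8 7)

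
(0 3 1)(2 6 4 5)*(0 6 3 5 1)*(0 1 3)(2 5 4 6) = (0 4 3 1 2)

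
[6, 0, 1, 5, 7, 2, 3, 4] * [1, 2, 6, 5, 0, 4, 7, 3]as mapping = [0→7, 1→1, 2→2, 3→4, 4→3, 5→6, 6→5, 7→0]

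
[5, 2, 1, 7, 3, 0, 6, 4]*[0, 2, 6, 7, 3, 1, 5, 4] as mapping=[0→1, 1→6, 2→2, 3→4, 4→7, 5→0, 6→5, 7→3] 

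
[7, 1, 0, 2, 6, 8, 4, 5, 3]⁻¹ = [2, 1, 3, 8, 6, 7, 4, 0, 5]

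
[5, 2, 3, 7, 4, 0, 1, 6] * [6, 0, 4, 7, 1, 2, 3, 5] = [2, 4, 7, 5, 1, 6, 0, 3]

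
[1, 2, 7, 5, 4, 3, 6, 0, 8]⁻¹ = [7, 0, 1, 5, 4, 3, 6, 2, 8]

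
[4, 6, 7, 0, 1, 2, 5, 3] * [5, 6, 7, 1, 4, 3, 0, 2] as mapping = [0→4, 1→0, 2→2, 3→5, 4→6, 5→7, 6→3, 7→1] 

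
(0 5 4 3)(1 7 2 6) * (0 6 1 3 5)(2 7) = (1 2)(3 6)(4 5)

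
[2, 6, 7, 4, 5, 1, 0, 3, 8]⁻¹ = [6, 5, 0, 7, 3, 4, 1, 2, 8]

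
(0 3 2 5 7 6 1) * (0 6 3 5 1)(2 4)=(0 5 7 3 4 2 1 6)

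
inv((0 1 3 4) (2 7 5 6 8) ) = (0 4 3 1) (2 8 6 5 7) 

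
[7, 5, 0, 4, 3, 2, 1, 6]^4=[5, 7, 1, 3, 4, 6, 0, 2]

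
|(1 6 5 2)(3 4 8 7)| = 4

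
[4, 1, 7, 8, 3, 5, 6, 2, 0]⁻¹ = [8, 1, 7, 4, 0, 5, 6, 2, 3]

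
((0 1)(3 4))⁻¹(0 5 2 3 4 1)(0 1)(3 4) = (0 1 5 2 4 3)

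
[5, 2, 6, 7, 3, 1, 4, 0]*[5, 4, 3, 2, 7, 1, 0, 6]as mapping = [0→1, 1→3, 2→0, 3→6, 4→2, 5→4, 6→7, 7→5]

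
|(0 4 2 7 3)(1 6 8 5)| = 20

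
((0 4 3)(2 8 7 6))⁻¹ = (0 3 4)(2 6 7 8)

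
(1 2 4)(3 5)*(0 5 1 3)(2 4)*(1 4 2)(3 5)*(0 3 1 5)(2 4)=(0 1 4)(2 5 3)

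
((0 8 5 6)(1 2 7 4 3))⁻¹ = (0 6 5 8)(1 3 4 7 2)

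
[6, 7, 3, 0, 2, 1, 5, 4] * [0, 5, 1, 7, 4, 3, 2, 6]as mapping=[0→2, 1→6, 2→7, 3→0, 4→1, 5→5, 6→3, 7→4]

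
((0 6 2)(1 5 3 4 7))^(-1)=(0 2 6)(1 7 4 3 5)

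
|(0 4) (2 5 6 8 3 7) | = 6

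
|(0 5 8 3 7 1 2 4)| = 8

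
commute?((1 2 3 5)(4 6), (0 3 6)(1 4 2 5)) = no:(1 2 3 5)(4 6)*(0 3 6)(1 4 2 5) = (0 3 1 5 4)(2 6), (0 3 6)(1 4 2 5)*(1 2 3 5)(4 6) = (0 5 2 1 6)(3 4)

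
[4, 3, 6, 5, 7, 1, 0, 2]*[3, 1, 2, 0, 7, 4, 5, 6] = [7, 0, 5, 4, 6, 1, 3, 2]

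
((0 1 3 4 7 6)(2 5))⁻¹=(0 6 7 4 3 1)(2 5)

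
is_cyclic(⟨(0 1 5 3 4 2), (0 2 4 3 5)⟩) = no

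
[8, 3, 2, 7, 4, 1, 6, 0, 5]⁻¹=[7, 5, 2, 1, 4, 8, 6, 3, 0]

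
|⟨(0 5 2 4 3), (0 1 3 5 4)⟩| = 360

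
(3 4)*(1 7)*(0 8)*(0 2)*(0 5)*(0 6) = (0 8 2 5 6)(1 7)(3 4)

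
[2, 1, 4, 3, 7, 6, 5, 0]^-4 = [0, 1, 2, 3, 4, 5, 6, 7]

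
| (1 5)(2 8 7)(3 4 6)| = 6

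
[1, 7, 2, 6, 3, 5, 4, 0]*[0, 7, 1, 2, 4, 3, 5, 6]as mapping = [0→7, 1→6, 2→1, 3→5, 4→2, 5→3, 6→4, 7→0]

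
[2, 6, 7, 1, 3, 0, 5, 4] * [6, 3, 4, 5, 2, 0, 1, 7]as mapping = [0→4, 1→1, 2→7, 3→3, 4→5, 5→6, 6→0, 7→2]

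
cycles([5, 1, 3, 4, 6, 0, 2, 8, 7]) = (0 5)(2 3 4 6)(7 8)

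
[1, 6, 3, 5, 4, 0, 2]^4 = [3, 5, 1, 6, 4, 2, 0]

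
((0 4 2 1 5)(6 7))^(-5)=(6 7)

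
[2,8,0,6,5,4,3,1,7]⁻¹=[2,7,0,6,5,4,3,8,1]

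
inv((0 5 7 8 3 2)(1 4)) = (0 2 3 8 7 5)(1 4)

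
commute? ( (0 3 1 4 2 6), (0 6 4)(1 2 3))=no: (0 3 1 4 2 6)*(0 6 4)(1 2 3)=(0 1)(2 4 3), (0 6 4)(1 2 3)*(0 3 1 4 2 6)=(1 6 2)(3 4)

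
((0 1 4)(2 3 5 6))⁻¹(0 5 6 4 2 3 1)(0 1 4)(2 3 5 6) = (0 3 5 4 1 6 2)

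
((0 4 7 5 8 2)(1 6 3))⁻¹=(0 2 8 5 7 4)(1 3 6)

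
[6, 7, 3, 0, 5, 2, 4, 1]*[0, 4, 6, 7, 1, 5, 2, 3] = [2, 3, 7, 0, 5, 6, 1, 4]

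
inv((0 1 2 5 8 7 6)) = (0 6 7 8 5 2 1)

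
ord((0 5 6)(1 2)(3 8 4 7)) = 12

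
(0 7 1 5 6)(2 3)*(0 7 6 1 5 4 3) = (0 6 7 5 1 4 3 2)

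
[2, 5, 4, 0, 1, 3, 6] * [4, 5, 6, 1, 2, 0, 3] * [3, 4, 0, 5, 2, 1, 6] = [6, 3, 0, 2, 1, 4, 5] 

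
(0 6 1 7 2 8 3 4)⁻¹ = (0 4 3 8 2 7 1 6)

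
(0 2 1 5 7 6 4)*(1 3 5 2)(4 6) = (0 1 2 3 5 7 4)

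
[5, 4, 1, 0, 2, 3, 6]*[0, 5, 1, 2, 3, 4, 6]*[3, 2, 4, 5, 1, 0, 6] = [1, 5, 0, 3, 2, 4, 6]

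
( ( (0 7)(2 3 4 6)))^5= (0 7)(2 3 4 6)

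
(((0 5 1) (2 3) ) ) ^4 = (0 5 1) 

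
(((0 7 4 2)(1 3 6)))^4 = (1 3 6)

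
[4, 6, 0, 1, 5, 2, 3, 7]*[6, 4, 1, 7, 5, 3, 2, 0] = [5, 2, 6, 4, 3, 1, 7, 0]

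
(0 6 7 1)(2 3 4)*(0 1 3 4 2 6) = (2 4 6 7 3)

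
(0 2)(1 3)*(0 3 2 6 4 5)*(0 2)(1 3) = (0 6 4 5 2 1)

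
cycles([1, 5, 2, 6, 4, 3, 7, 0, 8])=(0 1 5 3 6 7)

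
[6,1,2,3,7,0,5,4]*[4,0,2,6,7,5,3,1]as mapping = [0→3,1→0,2→2,3→6,4→1,5→4,6→5,7→7]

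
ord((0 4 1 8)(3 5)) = 4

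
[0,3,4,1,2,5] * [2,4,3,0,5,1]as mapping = [0→2,1→0,2→5,3→4,4→3,5→1]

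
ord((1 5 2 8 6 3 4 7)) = 8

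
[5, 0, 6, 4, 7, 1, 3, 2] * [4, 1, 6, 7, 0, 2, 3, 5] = [2, 4, 3, 0, 5, 1, 7, 6]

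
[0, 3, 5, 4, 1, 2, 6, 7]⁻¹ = [0, 4, 5, 1, 3, 2, 6, 7]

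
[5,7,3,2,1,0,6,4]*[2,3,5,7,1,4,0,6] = [4,6,7,5,3,2,0,1]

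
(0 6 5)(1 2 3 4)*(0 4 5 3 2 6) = (1 6 3 5 4)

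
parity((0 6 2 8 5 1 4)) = even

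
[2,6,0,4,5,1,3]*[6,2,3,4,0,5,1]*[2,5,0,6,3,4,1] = [6,5,1,2,4,0,3]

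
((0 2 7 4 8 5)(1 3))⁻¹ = (0 5 8 4 7 2)(1 3)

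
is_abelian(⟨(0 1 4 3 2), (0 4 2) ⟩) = no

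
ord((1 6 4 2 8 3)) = 6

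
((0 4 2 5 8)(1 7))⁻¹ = (0 8 5 2 4)(1 7)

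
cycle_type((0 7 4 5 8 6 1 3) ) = 8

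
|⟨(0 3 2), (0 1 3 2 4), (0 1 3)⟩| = 60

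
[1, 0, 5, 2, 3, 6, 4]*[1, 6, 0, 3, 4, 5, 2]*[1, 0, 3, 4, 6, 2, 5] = [5, 0, 2, 1, 4, 3, 6] 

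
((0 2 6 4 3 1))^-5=(0 2 6 4 3 1)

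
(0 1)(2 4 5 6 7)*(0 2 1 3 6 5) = (0 3 6 7 1 2 4)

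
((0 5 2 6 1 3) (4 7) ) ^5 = (0 3 1 6 2 5) (4 7) 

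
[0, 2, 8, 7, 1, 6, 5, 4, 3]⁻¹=[0, 4, 1, 8, 7, 6, 5, 3, 2]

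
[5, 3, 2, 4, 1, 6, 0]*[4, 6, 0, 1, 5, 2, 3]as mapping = [0→2, 1→1, 2→0, 3→5, 4→6, 5→3, 6→4]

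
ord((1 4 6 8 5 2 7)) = 7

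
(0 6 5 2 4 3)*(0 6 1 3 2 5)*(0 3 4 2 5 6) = (0 1 4 5 6 3)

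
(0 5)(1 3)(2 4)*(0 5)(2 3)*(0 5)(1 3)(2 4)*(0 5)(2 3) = (1 4)(2 3)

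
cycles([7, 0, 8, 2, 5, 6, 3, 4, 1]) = (0 7 4 5 6 3 2 8 1)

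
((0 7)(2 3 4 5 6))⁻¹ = (0 7)(2 6 5 4 3)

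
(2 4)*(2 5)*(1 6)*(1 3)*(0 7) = (0 7)(1 6 3)(2 4 5)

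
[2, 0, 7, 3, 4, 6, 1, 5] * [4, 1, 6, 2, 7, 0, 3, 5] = [6, 4, 5, 2, 7, 3, 1, 0] 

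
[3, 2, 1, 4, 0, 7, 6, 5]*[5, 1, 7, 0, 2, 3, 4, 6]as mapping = [0→0, 1→7, 2→1, 3→2, 4→5, 5→6, 6→4, 7→3]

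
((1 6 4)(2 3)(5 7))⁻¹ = (1 4 6)(2 3)(5 7)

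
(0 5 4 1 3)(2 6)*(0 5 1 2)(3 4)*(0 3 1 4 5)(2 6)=(0 4 6 3)(1 5)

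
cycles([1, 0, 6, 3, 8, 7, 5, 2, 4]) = (0 1)(2 6 5 7)(4 8)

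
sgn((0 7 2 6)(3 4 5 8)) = 1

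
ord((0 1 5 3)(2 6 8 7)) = 4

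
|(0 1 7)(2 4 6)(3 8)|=6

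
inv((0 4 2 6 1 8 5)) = (0 5 8 1 6 2 4)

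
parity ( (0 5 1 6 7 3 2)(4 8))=odd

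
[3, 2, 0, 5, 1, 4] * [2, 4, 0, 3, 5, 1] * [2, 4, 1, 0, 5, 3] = [0, 2, 1, 4, 5, 3]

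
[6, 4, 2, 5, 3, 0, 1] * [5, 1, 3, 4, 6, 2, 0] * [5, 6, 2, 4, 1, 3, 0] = [5, 0, 4, 2, 1, 3, 6]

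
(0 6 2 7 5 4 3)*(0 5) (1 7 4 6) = (0 1 7) (2 4 3 5 6) 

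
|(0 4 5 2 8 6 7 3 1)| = 9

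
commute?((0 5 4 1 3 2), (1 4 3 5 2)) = no:(0 5 4 1 3 2) * (1 4 3 5 2) = (0 2)(1 5 3), (1 4 3 5 2) * (0 5 4 1 3 2) = (0 5)(2 3 4)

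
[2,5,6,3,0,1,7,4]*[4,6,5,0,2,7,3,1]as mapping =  [0→5,1→7,2→3,3→0,4→4,5→6,6→1,7→2]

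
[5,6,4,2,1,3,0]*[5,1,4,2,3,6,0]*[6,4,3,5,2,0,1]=[1,6,5,2,4,3,0]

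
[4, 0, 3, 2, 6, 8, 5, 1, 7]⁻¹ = [1, 7, 3, 2, 0, 6, 4, 8, 5]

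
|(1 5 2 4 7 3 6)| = 7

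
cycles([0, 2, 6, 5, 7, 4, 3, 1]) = (1 2 6 3 5 4 7)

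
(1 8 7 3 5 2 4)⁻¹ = (1 4 2 5 3 7 8)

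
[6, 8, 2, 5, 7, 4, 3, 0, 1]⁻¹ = [7, 8, 2, 6, 5, 3, 0, 4, 1]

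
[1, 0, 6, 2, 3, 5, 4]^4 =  [0, 1, 2, 3, 4, 5, 6]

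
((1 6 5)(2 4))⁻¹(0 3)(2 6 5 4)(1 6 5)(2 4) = (0 3)(1 2 4 5)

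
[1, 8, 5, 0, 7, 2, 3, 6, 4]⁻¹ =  [3, 0, 5, 6, 8, 2, 7, 4, 1]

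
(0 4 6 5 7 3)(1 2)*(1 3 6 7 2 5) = (0 4 7 6 1 5 2 3)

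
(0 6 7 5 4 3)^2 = (0 7 4)(3 6 5)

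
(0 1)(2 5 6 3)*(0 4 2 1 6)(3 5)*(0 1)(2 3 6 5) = (0 5 1 4 3)(2 6)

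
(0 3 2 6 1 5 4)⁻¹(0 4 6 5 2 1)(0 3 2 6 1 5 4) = (0 1 4 6 5 3)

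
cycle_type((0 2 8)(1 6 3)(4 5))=2.3^2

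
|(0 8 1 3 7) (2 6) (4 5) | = 10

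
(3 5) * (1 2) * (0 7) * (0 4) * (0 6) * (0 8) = (0 7 4 6 8)(1 2)(3 5)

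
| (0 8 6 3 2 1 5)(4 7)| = 14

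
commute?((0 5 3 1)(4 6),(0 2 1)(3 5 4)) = no:(0 5 3 1)(4 6) * (0 2 1)(3 5 4) = (0 4 6 3)(1 2),(0 2 1)(3 5 4) * (0 5 3 1)(4 6) = (0 2)(1 5 6 4)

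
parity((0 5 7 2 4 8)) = odd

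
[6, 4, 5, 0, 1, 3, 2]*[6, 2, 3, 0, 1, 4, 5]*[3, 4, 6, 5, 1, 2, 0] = [2, 4, 1, 0, 6, 3, 5]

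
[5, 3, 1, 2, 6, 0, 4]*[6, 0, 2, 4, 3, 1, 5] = [1, 4, 0, 2, 5, 6, 3]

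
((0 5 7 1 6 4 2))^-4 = (0 1 2 7 4 5 6)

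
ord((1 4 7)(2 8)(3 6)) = 6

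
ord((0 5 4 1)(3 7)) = 4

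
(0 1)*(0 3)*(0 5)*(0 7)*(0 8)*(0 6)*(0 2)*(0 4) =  (0 1 3 5 7 8 6 2 4)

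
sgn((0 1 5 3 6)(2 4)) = -1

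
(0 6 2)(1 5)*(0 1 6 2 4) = (0 2 1 5 6 4)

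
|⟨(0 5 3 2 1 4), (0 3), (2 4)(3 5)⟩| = 720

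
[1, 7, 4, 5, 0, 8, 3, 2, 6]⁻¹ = [4, 0, 7, 6, 2, 3, 8, 1, 5]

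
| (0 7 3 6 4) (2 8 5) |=15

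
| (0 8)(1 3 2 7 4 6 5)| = 14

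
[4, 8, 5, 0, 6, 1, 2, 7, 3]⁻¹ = [3, 5, 6, 8, 0, 2, 4, 7, 1]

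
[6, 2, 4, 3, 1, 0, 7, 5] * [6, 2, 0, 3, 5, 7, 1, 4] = [1, 0, 5, 3, 2, 6, 4, 7]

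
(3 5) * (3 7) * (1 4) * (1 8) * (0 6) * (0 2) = (0 6 2)(1 4 8)(3 5 7)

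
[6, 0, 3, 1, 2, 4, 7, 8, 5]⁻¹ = [1, 3, 4, 2, 5, 8, 0, 6, 7]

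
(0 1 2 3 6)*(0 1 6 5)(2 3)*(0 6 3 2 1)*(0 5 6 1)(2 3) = (0 2)(1 3 6 5)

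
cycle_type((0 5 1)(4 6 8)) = 3^2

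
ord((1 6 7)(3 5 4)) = 3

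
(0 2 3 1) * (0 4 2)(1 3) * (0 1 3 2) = (0 1 4)(2 3)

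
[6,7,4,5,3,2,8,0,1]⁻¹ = [7,8,5,4,2,3,0,1,6]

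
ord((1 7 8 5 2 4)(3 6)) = 6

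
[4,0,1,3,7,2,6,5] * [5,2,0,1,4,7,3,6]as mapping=[0→4,1→5,2→2,3→1,4→6,5→0,6→3,7→7]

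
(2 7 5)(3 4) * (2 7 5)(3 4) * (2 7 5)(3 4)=(3 4)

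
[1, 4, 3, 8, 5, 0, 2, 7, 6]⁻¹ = [5, 0, 6, 2, 1, 4, 8, 7, 3]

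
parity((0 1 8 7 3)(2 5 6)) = even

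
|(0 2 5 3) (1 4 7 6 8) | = 20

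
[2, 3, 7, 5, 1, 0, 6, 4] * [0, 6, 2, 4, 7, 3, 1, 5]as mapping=[0→2, 1→4, 2→5, 3→3, 4→6, 5→0, 6→1, 7→7]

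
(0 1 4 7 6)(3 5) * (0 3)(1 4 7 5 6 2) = (0 4 5)(1 7 2)(3 6)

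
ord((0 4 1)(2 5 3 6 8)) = 15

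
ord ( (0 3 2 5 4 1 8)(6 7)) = 14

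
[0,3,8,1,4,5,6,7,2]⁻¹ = [0,3,8,1,4,5,6,7,2]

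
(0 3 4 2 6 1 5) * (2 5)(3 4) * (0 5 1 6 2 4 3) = (0 3)(1 4)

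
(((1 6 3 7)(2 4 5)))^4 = (2 4 5)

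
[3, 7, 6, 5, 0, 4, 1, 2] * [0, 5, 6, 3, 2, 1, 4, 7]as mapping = [0→3, 1→7, 2→4, 3→1, 4→0, 5→2, 6→5, 7→6]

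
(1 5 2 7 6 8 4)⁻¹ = (1 4 8 6 7 2 5)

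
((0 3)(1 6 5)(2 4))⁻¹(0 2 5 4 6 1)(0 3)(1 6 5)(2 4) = (1 2 5 6 3 4)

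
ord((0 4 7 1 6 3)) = 6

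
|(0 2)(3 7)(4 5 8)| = 6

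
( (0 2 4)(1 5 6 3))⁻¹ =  (0 4 2)(1 3 6 5)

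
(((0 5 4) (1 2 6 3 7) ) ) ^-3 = (1 6 7 2 3) 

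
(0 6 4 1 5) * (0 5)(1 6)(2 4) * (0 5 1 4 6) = (0 4)(1 5)(2 6)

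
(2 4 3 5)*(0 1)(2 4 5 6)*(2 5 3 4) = (0 1)(2 3 6 5)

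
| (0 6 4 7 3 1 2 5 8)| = 9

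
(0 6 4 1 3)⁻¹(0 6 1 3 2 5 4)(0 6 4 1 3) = (0 2 5 1 6 4 3)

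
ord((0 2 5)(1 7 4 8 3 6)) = 6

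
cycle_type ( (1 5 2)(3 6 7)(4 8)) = 2.3^2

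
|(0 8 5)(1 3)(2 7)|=6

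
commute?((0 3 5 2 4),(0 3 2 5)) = no:(0 3 5 2 4) * (0 3 2 5) = (0 2 4 3),(0 3 2 5) * (0 3 5 2 4) = (0 5 3 4)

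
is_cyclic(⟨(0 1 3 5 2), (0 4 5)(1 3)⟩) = no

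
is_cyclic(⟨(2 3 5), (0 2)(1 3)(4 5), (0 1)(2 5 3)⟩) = no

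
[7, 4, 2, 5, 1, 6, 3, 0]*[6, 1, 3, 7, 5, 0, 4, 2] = [2, 5, 3, 0, 1, 4, 7, 6]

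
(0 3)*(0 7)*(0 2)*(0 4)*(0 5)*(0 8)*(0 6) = (0 3 7 2 4 5 8 6)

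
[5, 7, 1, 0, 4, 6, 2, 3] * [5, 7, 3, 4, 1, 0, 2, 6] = [0, 6, 7, 5, 1, 2, 3, 4]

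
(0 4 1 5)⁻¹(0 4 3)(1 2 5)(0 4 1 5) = (0 5 2)(1 3 4)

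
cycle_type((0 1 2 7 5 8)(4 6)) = 2.6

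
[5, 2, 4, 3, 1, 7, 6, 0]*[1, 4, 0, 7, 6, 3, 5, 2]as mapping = [0→3, 1→0, 2→6, 3→7, 4→4, 5→2, 6→5, 7→1]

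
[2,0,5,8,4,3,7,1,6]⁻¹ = [1,7,0,5,4,2,8,6,3]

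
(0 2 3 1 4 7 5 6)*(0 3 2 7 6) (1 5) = (0 7 1 4 6 3 5) 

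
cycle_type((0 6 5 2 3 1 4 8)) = 8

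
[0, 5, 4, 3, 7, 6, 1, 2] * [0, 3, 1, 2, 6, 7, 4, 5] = [0, 7, 6, 2, 5, 4, 3, 1]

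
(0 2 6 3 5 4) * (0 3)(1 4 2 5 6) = (0 5 2 1 4 3 6)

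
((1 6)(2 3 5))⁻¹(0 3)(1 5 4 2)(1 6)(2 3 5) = (0 5)(2 4 3 6)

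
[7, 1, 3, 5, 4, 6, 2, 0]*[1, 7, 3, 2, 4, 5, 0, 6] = [6, 7, 2, 5, 4, 0, 3, 1]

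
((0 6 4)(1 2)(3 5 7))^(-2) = (0 6 4)(3 5 7)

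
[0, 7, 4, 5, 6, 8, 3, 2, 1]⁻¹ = [0, 8, 7, 6, 2, 3, 4, 1, 5]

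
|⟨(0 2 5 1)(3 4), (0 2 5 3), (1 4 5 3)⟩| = 720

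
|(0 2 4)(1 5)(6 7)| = 6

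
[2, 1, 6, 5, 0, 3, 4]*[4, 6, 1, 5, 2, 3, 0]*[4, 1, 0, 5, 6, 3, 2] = [1, 2, 4, 5, 6, 3, 0]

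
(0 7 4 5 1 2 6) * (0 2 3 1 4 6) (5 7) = (0 5 4 7 6 2) (1 3) 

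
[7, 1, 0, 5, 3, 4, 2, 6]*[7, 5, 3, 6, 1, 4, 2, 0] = [0, 5, 7, 4, 6, 1, 3, 2]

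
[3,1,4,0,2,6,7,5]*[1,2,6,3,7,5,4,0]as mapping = [0→3,1→2,2→7,3→1,4→6,5→4,6→0,7→5]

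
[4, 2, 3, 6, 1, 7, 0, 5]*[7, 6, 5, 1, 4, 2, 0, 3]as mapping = [0→4, 1→5, 2→1, 3→0, 4→6, 5→3, 6→7, 7→2]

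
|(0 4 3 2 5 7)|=6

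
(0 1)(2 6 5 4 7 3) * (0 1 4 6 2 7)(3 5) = (0 4)(3 7 5 6)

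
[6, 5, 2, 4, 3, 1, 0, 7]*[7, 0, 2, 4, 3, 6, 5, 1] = [5, 6, 2, 3, 4, 0, 7, 1] 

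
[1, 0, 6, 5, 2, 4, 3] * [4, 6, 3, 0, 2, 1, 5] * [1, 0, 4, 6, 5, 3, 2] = [2, 5, 3, 0, 6, 4, 1]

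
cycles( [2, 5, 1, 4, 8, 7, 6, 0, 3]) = (0 2 1 5 7)(3 4 8)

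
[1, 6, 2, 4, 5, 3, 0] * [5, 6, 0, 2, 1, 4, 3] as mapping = [0→6, 1→3, 2→0, 3→1, 4→4, 5→2, 6→5] 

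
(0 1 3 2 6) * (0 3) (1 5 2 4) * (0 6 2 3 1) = (0 5 3 4) (1 6) 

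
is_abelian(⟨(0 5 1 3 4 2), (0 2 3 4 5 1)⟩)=no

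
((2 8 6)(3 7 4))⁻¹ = (2 6 8)(3 4 7)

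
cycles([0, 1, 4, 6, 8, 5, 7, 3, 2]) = (2 4 8) (3 6 7) 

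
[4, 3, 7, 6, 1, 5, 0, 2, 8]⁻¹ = [6, 4, 7, 1, 0, 5, 3, 2, 8]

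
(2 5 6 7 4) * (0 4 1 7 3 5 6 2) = (0 4)(1 7)(2 6 3 5)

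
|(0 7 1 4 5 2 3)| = 7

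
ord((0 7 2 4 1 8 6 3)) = 8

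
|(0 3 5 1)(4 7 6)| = 12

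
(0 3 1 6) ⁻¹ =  (0 6 1 3) 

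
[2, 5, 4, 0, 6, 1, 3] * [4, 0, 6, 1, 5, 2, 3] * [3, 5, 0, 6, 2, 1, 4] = [4, 0, 1, 2, 6, 3, 5] 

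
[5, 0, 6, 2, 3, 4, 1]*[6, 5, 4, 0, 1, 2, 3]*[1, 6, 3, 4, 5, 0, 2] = [3, 2, 4, 5, 1, 6, 0]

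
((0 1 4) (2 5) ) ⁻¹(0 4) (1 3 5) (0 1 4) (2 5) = (0 1) (2 4 3) 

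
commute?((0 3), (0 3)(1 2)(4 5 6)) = yes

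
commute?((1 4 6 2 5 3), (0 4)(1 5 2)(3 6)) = no:(1 4 6 2 5 3) * (0 4)(1 5 2)(3 6) = (0 4 3 5 6 1), (0 4)(1 5 2)(3 6) * (1 4 6 2 5 3) = (0 6 1 3 2 4)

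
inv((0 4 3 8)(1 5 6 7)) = (0 8 3 4)(1 7 6 5)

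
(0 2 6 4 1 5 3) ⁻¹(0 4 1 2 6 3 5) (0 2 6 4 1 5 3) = (0 3 2 1 5 6 4) 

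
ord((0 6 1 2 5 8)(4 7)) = 6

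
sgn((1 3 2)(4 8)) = -1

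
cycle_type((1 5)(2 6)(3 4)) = 2^3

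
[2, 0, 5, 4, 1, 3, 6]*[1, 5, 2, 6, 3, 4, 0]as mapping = [0→2, 1→1, 2→4, 3→3, 4→5, 5→6, 6→0]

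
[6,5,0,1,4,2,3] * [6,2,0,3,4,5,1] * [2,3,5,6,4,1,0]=[3,1,0,5,4,2,6]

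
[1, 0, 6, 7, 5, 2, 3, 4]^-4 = [0, 1, 3, 4, 2, 6, 7, 5]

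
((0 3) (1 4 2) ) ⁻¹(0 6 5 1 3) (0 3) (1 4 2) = (0 3 6 5 4) 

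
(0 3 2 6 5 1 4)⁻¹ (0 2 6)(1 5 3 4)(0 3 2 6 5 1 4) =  (0 4 1 2)(3 6 5)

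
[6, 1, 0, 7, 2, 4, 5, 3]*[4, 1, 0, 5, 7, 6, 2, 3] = [2, 1, 4, 3, 0, 7, 6, 5]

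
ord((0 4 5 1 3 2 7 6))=8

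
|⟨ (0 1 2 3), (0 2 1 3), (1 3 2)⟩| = 24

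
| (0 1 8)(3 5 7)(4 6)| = 6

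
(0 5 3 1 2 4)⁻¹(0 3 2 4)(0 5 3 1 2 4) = (0 5 1 4)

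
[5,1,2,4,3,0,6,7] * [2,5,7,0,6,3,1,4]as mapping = [0→3,1→5,2→7,3→6,4→0,5→2,6→1,7→4]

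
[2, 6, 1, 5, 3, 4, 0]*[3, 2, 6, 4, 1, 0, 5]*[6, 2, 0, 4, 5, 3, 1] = [1, 3, 0, 6, 5, 2, 4] 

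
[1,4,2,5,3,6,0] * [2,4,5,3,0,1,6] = [4,0,5,1,3,6,2]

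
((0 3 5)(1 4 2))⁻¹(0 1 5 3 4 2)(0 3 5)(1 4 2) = (0 5 2 1 3 4)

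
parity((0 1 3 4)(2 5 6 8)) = even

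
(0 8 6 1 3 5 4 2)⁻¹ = (0 2 4 5 3 1 6 8)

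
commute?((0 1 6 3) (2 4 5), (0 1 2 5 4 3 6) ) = no:(0 1 6 3) (2 4 5) * (0 1 2 5 4 3 6) = (0 2 3 1), (0 1 2 5 4 3 6) * (0 1 6 3) (2 4 5) = (0 6 1 4) 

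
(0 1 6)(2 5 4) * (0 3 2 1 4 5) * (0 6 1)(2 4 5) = (0 5 2 6 3 4)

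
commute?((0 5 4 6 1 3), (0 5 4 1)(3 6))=no:(0 5 4 6 1 3) * (0 5 4 1)(3 6)=(0 4 3 5 1 6), (0 5 4 1)(3 6) * (0 5 4 6 1 3)=(0 4 3 1 5 6)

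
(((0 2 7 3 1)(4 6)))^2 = (0 7 1 2 3)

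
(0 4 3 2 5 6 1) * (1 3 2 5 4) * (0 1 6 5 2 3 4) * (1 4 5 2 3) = (0 6 5 2)(1 4)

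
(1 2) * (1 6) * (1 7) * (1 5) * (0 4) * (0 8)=(0 4 8)(1 2 6 7 5)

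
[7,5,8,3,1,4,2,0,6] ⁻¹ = [7,4,6,3,5,1,8,0,2] 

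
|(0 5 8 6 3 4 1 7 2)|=9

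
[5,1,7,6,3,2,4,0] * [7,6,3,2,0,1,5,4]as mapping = [0→1,1→6,2→4,3→5,4→2,5→3,6→0,7→7]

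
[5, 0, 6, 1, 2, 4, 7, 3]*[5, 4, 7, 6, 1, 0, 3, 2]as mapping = [0→0, 1→5, 2→3, 3→4, 4→7, 5→1, 6→2, 7→6]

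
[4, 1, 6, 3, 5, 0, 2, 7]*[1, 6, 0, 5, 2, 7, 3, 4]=[2, 6, 3, 5, 7, 1, 0, 4]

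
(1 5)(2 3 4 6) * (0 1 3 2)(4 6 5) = (0 1 4 5 3 6)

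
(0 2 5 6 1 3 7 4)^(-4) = (0 1)(2 3)(4 6)(5 7)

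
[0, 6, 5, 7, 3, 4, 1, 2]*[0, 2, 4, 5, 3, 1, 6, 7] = [0, 6, 1, 7, 5, 3, 2, 4]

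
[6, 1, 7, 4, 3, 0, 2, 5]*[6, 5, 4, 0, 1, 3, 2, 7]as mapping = [0→2, 1→5, 2→7, 3→1, 4→0, 5→6, 6→4, 7→3]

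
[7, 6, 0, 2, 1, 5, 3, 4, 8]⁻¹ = [2, 4, 3, 6, 7, 5, 1, 0, 8]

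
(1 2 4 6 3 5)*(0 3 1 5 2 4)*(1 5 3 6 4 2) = (0 6 5 3 1 2)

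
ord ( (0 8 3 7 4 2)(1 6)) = 6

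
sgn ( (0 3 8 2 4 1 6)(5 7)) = -1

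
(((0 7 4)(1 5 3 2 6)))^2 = (0 4 7)(1 3 6 5 2)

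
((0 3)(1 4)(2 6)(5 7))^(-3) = (0 3)(1 4)(2 6)(5 7)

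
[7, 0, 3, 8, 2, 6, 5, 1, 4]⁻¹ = [1, 7, 4, 2, 8, 6, 5, 0, 3]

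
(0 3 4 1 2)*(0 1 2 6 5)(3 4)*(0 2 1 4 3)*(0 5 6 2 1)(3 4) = (0 4)(1 2 3 5)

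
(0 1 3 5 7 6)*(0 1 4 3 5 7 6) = (0 4 3 7)(1 5 6)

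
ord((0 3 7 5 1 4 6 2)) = 8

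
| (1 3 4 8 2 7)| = 6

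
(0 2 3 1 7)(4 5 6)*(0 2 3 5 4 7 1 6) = (0 3 6 7 2 5)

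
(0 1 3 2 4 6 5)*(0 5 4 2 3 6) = (0 1 6 4)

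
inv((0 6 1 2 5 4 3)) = (0 3 4 5 2 1 6)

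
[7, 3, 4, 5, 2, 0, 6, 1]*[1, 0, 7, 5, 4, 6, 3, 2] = [2, 5, 4, 6, 7, 1, 3, 0]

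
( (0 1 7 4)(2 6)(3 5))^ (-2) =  (0 7)(1 4)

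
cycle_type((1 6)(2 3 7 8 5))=2.5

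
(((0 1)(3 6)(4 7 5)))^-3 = (0 1)(3 6)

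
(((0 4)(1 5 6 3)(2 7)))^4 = ()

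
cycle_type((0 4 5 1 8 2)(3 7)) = 2.6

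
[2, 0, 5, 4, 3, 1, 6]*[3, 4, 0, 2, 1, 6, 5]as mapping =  [0→0, 1→3, 2→6, 3→1, 4→2, 5→4, 6→5]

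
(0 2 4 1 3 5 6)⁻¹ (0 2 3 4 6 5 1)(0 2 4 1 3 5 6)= (0 6 3 2 4 5 1)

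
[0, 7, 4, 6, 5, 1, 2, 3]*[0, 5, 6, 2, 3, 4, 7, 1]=[0, 1, 3, 7, 4, 5, 6, 2]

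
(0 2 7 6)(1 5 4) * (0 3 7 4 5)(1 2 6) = (0 6 3 7 1)(2 4)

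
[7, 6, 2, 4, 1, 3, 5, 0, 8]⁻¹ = [7, 4, 2, 5, 3, 6, 1, 0, 8]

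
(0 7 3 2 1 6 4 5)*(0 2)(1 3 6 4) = (0 7 6 1 4 5 2 3)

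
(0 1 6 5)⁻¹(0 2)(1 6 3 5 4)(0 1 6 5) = (0 4 6 5 3)(1 2)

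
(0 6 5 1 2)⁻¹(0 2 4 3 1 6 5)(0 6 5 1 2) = (0 4 3 2 5 1 6)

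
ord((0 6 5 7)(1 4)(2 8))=4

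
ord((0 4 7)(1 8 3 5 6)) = 15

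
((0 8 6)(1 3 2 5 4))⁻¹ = (0 6 8)(1 4 5 2 3)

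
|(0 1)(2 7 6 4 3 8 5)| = 14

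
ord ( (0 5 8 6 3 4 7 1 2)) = 9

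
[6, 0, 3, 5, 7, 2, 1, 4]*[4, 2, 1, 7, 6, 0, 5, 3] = [5, 4, 7, 0, 3, 1, 2, 6]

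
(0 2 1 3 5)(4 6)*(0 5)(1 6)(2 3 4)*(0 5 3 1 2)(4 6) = (0 1 6)(2 4)(3 5)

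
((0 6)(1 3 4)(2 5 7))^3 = (0 6)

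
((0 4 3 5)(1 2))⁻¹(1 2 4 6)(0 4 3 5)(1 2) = (1 3 6 2)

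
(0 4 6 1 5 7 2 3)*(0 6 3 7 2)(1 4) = (0 1 5 2 7)(3 6 4)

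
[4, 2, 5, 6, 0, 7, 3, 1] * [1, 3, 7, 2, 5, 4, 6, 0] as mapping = [0→5, 1→7, 2→4, 3→6, 4→1, 5→0, 6→2, 7→3] 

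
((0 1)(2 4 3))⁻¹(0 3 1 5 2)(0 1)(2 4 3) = (0 5 4 1 2)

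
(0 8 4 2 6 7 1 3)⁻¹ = (0 3 1 7 6 2 4 8)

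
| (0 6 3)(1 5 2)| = 3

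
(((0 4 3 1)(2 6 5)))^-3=(0 4 3 1)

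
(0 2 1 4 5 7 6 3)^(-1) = (0 3 6 7 5 4 1 2)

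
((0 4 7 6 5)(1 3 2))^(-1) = (0 5 6 7 4)(1 2 3)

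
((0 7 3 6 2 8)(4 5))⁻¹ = (0 8 2 6 3 7)(4 5)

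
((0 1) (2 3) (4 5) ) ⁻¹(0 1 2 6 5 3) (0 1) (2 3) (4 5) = (0 3 6 4 2 1) 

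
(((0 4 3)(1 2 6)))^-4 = (0 3 4)(1 6 2)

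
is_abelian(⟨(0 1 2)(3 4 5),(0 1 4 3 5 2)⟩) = no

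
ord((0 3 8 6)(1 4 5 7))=4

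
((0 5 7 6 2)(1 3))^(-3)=(0 7 2 5 6)(1 3)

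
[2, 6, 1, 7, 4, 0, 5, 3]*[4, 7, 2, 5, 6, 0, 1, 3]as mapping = [0→2, 1→1, 2→7, 3→3, 4→6, 5→4, 6→0, 7→5]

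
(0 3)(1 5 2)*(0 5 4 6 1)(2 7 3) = (0 2)(1 4 6)(3 5 7)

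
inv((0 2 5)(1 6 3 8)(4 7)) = (0 5 2)(1 8 3 6)(4 7)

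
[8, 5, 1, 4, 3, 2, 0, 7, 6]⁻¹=[6, 2, 5, 4, 3, 1, 8, 7, 0]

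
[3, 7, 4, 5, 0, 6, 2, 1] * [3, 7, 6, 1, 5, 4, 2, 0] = [1, 0, 5, 4, 3, 2, 6, 7]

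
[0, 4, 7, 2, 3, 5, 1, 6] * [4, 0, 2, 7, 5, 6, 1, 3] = [4, 5, 3, 2, 7, 6, 0, 1]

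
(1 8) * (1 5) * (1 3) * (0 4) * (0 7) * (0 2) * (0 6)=(0 4 7 2 6)(1 8 5 3)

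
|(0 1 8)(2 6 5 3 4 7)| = 6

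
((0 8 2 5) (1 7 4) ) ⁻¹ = (0 5 2 8) (1 4 7) 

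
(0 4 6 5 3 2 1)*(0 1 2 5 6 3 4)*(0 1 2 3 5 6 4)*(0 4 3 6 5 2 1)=(2 6 3 5 4)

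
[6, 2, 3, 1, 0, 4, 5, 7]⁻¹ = [4, 3, 1, 2, 5, 6, 0, 7]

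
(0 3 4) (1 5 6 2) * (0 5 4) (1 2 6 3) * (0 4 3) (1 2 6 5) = (0 2 6 5) (1 3 4) 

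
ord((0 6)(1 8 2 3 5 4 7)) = 14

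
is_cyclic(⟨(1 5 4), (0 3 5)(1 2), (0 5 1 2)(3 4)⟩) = no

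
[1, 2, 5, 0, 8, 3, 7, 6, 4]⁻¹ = [3, 0, 1, 5, 8, 2, 7, 6, 4]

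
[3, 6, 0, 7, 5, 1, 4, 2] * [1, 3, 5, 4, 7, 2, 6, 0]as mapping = [0→4, 1→6, 2→1, 3→0, 4→2, 5→3, 6→7, 7→5]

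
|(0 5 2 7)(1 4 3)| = 12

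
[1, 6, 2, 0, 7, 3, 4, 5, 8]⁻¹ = [3, 0, 2, 5, 6, 7, 1, 4, 8]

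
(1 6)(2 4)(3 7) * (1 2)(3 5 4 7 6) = (1 3 6 2 7 5 4)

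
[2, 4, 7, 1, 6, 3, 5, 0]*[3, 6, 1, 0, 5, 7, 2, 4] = [1, 5, 4, 6, 2, 0, 7, 3]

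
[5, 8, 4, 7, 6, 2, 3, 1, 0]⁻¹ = [8, 7, 5, 6, 2, 0, 4, 3, 1]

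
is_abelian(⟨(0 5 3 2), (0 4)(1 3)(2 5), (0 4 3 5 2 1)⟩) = no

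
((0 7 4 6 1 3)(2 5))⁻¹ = (0 3 1 6 4 7)(2 5)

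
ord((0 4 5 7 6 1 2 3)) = 8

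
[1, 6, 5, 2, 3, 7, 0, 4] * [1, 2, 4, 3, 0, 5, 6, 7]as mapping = [0→2, 1→6, 2→5, 3→4, 4→3, 5→7, 6→1, 7→0]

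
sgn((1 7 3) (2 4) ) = -1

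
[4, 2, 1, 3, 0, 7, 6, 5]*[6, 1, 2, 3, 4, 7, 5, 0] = [4, 2, 1, 3, 6, 0, 5, 7]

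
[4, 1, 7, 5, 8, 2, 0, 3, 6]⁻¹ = [6, 1, 5, 7, 0, 3, 8, 2, 4]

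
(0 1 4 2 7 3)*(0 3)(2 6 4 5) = (0 1 5 2 7)(4 6)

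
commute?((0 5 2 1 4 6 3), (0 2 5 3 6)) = no:(0 5 2 1 4 6 3)*(0 2 5 3 6) = (0 3 2 1 4), (0 2 5 3 6)*(0 5 2 1 4 6 3) = (0 1 4 6 5)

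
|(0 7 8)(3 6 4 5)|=12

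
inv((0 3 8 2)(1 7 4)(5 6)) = (0 2 8 3)(1 4 7)(5 6)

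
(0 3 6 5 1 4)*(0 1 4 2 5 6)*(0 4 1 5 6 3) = (1 2 6 3 4 5)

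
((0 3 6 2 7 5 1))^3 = (0 2 1 6 5 3 7)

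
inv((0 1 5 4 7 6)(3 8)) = (0 6 7 4 5 1)(3 8)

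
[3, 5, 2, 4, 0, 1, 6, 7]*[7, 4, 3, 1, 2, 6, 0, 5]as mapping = [0→1, 1→6, 2→3, 3→2, 4→7, 5→4, 6→0, 7→5]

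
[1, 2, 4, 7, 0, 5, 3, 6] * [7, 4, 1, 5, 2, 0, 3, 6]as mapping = [0→4, 1→1, 2→2, 3→6, 4→7, 5→0, 6→5, 7→3]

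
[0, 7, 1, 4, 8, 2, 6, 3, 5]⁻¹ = [0, 2, 5, 7, 3, 8, 6, 1, 4]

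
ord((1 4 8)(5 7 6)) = 3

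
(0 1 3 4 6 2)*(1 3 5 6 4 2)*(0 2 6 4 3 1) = (0 1 5 4 3 6)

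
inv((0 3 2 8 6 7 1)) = (0 1 7 6 8 2 3)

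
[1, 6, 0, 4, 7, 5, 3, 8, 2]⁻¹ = [2, 0, 8, 6, 3, 5, 1, 4, 7]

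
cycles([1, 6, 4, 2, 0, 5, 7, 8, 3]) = (0 1 6 7 8 3 2 4)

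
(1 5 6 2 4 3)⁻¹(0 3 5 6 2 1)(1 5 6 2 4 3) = (0 1 6 2 4 5)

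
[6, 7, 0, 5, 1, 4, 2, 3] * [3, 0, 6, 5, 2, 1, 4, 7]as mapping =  [0→4, 1→7, 2→3, 3→1, 4→0, 5→2, 6→6, 7→5]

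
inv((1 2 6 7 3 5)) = (1 5 3 7 6 2)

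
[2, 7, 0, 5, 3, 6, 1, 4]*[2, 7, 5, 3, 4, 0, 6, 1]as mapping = [0→5, 1→1, 2→2, 3→0, 4→3, 5→6, 6→7, 7→4]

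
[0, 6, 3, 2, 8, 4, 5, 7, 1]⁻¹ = [0, 8, 3, 2, 5, 6, 1, 7, 4]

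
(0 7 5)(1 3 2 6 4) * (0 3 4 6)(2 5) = (0 7 2)(1 4)(3 5)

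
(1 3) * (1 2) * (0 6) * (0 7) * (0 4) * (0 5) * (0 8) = (0 6 7 4 5 8)(1 3 2)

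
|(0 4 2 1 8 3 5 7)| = 8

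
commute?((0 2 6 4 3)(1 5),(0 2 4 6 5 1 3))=no:(0 2 6 4 3)(1 5) * (0 2 4 6 5 1 3)=(0 4)(2 5 3),(0 2 4 6 5 1 3) * (0 2 6 4 3)(1 5)=(0 6 1)(2 3)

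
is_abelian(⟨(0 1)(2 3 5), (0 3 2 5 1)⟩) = no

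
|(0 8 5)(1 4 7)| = 3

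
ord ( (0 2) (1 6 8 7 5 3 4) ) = 14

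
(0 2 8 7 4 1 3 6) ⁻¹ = (0 6 3 1 4 7 8 2) 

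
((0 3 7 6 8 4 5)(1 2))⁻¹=(0 5 4 8 6 7 3)(1 2)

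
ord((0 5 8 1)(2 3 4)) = 12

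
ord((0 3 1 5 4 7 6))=7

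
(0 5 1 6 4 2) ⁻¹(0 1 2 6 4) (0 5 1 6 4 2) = (0 4 2 5 6) 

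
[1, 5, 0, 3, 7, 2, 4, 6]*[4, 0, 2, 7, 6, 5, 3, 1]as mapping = [0→0, 1→5, 2→4, 3→7, 4→1, 5→2, 6→6, 7→3]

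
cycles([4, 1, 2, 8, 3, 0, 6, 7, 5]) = (0 4 3 8 5)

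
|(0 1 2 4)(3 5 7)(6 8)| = 12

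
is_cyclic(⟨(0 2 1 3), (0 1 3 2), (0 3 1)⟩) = no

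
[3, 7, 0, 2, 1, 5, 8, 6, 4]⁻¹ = [2, 4, 3, 0, 8, 5, 7, 1, 6]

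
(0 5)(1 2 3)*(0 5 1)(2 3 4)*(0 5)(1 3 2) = (0 3 5)(1 2 4)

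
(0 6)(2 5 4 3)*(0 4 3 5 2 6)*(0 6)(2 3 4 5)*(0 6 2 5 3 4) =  (0 2 4 5)(3 6)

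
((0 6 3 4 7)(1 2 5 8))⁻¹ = (0 7 4 3 6)(1 8 5 2)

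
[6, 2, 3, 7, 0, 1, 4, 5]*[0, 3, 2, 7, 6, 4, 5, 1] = [5, 2, 7, 1, 0, 3, 6, 4]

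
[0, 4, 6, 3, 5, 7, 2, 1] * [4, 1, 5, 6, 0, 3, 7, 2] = [4, 0, 7, 6, 3, 2, 5, 1]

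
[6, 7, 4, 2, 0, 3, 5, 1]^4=[2, 1, 5, 6, 3, 0, 4, 7]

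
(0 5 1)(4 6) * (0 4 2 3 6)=(0 5 1 4)(2 3 6)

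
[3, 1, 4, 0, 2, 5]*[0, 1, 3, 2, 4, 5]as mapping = [0→2, 1→1, 2→4, 3→0, 4→3, 5→5]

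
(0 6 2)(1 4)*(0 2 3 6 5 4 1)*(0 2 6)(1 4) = (0 5 1 4 2 6 3)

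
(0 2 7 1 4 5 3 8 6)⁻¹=(0 6 8 3 5 4 1 7 2)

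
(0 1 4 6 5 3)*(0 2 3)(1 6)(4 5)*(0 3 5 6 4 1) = (0 4)(1 6)(2 5 3)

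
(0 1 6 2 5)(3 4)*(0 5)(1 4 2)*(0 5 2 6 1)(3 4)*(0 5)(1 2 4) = (0 3 6 5 4 1 2)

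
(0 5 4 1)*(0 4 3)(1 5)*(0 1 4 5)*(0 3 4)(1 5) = (3 5 4)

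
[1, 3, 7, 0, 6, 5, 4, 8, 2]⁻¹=[3, 0, 8, 1, 6, 5, 4, 2, 7]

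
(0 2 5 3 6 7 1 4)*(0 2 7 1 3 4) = (0 7 3 6 1)(2 5 4)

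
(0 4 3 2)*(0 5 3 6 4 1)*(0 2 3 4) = (0 1 2 5 4 6)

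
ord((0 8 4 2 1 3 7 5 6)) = 9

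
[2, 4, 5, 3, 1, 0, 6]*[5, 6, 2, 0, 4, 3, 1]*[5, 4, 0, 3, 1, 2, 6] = [0, 1, 3, 5, 6, 2, 4]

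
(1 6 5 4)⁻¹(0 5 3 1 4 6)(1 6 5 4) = (0 4 3 6 1 5)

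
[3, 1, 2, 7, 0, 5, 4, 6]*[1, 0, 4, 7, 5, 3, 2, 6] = [7, 0, 4, 6, 1, 3, 5, 2]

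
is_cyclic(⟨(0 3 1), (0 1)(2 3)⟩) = no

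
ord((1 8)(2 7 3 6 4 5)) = 6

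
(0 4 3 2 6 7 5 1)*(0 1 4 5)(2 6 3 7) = (0 5 4 7)(2 3 6)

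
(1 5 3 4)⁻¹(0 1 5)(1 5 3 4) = (0 5 3)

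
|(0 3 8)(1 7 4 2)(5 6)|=12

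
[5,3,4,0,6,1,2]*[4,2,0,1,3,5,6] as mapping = [0→5,1→1,2→3,3→4,4→6,5→2,6→0] 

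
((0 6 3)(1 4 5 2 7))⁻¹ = (0 3 6)(1 7 2 5 4)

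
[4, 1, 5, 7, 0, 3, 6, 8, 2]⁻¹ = [4, 1, 8, 5, 0, 2, 6, 3, 7]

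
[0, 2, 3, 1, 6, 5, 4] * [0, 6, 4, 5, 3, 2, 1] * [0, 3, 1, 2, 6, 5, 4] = [0, 6, 5, 4, 3, 1, 2]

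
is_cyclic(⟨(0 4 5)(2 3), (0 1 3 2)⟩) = no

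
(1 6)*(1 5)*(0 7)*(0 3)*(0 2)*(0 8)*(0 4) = (0 7 3 2 8 4)(1 6 5)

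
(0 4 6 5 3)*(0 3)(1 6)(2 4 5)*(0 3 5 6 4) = (0 6 2)(1 4)(3 5)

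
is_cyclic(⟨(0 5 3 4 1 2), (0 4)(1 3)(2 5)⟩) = no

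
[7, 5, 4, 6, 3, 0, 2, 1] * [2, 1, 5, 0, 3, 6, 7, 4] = [4, 6, 3, 7, 0, 2, 5, 1]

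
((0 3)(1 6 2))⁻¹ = (0 3)(1 2 6)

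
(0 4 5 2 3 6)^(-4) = (0 5 3)(2 6 4)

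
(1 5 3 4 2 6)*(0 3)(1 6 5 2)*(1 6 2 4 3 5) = (0 5)(1 4 6 2)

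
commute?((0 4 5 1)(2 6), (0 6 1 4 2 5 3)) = no:(0 4 5 1)(2 6)*(0 6 1 4 2 5 3) = (0 2 1 6 5 4 3), (0 6 1 4 2 5 3)*(0 4 5 1)(2 6) = (0 2 1 5 3 4 6)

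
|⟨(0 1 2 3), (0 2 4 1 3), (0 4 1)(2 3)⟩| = 120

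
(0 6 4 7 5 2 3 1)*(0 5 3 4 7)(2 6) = (0 2 4)(1 5 6 7 3)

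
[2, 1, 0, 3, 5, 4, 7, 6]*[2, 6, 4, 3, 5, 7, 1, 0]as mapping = [0→4, 1→6, 2→2, 3→3, 4→7, 5→5, 6→0, 7→1]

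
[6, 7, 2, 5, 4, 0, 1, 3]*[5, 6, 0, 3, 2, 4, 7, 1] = [7, 1, 0, 4, 2, 5, 6, 3]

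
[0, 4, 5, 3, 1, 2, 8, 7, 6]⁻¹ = [0, 4, 5, 3, 1, 2, 8, 7, 6]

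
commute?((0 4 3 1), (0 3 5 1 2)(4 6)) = no:(0 4 3 1) * (0 3 5 1 2)(4 6) = (0 6 4 5 1 3 2), (0 3 5 1 2)(4 6) * (0 4 3 1) = (0 1 2 4 6 3 5)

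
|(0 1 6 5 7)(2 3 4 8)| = 20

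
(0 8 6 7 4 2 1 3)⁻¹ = (0 3 1 2 4 7 6 8)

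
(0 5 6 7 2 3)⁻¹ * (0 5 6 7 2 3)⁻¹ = (0 2 6)(3 7 5)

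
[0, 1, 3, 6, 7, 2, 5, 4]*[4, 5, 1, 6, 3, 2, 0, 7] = [4, 5, 6, 0, 7, 1, 2, 3] 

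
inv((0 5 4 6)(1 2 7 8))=(0 6 4 5)(1 8 7 2)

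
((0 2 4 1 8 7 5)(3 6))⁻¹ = (0 5 7 8 1 4 2)(3 6)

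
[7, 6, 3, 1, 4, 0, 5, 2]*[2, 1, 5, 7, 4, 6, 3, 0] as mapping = [0→0, 1→3, 2→7, 3→1, 4→4, 5→2, 6→6, 7→5] 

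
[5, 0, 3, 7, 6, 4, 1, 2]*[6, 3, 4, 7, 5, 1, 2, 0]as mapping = [0→1, 1→6, 2→7, 3→0, 4→2, 5→5, 6→3, 7→4]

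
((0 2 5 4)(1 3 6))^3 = (0 4 5 2)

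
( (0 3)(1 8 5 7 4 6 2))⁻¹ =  (0 3)(1 2 6 4 7 5 8)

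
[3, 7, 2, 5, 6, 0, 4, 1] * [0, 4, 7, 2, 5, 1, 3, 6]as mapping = [0→2, 1→6, 2→7, 3→1, 4→3, 5→0, 6→5, 7→4]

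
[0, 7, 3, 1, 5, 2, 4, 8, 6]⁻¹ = [0, 3, 5, 2, 6, 4, 8, 1, 7]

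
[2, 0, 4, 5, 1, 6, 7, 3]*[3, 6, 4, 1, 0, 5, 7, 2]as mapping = [0→4, 1→3, 2→0, 3→5, 4→6, 5→7, 6→2, 7→1]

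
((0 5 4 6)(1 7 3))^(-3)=(0 5 4 6)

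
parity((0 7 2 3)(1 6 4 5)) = even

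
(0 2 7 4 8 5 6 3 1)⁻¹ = (0 1 3 6 5 8 4 7 2)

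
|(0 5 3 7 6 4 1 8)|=8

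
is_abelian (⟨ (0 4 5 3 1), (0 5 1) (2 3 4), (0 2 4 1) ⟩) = no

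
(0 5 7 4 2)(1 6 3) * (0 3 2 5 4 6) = (0 4 5 7 6 2 3 1)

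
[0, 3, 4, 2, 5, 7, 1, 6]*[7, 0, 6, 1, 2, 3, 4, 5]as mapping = [0→7, 1→1, 2→2, 3→6, 4→3, 5→5, 6→0, 7→4]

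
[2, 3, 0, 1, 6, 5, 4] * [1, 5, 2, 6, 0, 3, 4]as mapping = [0→2, 1→6, 2→1, 3→5, 4→4, 5→3, 6→0]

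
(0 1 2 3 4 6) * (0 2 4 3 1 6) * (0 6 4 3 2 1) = (0 4 6 1 3 2)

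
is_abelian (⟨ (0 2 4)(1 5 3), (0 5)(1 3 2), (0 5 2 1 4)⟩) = no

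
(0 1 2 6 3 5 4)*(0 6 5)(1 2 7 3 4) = (0 2 5 1 7 3)(4 6)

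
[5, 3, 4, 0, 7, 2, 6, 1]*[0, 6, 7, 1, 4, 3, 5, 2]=[3, 1, 4, 0, 2, 7, 5, 6]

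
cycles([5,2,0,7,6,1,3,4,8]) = (0 5 1 2)(3 7 4 6)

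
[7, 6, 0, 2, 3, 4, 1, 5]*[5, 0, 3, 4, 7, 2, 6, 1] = [1, 6, 5, 3, 4, 7, 0, 2]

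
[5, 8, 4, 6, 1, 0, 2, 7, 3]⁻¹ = [5, 4, 6, 8, 2, 0, 3, 7, 1]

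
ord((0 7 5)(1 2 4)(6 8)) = 6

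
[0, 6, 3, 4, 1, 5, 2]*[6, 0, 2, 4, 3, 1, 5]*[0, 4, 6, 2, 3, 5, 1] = [1, 5, 3, 2, 0, 4, 6] 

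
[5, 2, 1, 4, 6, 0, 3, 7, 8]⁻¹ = [5, 2, 1, 6, 3, 0, 4, 7, 8]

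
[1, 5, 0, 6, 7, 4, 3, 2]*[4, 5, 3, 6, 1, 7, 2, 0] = [5, 7, 4, 2, 0, 1, 6, 3]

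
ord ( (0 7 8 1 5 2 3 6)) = 8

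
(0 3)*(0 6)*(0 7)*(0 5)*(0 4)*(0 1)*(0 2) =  (0 3 6 7 5 4 1 2)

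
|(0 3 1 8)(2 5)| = 4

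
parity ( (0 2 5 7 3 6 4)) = even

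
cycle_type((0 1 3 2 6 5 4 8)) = 8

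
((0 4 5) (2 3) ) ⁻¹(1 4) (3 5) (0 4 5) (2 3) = (0 2) (1 5) 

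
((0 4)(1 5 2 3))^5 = (0 4)(1 5 2 3)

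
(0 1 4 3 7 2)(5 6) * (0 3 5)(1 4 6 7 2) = (0 4 5 7 1 6)(2 3)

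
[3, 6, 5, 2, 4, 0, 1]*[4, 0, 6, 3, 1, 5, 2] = [3, 2, 5, 6, 1, 4, 0] 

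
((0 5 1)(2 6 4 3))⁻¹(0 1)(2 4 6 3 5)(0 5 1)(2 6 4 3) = (0 5)(1 6 3 4 2)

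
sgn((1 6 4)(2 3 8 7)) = -1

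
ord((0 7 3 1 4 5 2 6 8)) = 9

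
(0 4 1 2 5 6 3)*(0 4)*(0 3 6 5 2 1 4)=(0 3)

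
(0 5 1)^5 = (0 1 5)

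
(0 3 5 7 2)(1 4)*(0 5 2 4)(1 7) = (0 3 2 5 1)(4 7)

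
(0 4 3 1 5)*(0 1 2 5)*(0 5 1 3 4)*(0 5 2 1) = (0 5 3 1 2)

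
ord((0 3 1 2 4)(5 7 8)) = 15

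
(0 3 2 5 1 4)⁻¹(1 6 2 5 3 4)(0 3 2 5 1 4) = (0 4 6 5 1 2)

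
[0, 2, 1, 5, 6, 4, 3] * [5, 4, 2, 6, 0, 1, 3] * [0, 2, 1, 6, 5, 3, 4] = [3, 1, 5, 2, 6, 0, 4]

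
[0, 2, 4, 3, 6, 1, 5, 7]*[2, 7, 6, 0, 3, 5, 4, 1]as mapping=[0→2, 1→6, 2→3, 3→0, 4→4, 5→7, 6→5, 7→1]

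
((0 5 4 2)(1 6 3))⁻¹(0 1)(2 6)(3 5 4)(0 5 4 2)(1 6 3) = (0 3)(1 4 2)(5 6)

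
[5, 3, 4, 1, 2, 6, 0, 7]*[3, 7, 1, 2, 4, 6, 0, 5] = [6, 2, 4, 7, 1, 0, 3, 5]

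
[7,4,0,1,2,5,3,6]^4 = [1,7,3,0,6,5,2,4]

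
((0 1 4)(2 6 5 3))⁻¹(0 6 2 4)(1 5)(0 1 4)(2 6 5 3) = (0 1 5 6)(3 4)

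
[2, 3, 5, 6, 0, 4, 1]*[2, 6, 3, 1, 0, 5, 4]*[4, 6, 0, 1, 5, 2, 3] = [1, 6, 2, 5, 0, 4, 3]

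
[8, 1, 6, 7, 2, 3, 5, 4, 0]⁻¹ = [8, 1, 4, 5, 7, 6, 2, 3, 0]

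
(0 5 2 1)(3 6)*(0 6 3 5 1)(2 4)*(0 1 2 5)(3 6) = (0 2 1 3 6)(4 5)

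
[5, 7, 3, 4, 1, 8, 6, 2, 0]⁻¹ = [8, 4, 7, 2, 3, 0, 6, 1, 5]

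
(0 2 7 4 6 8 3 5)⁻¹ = (0 5 3 8 6 4 7 2)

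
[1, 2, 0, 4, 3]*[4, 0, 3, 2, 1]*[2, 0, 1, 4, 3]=[2, 4, 3, 0, 1]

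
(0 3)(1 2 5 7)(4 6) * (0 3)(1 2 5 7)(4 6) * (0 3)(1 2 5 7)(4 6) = (0 3)(1 7 5 2)(4 6)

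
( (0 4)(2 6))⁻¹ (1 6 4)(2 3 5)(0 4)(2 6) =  (0 1 2)(3 5 6)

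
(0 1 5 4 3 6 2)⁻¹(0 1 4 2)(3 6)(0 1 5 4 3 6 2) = (0 1 5 3)(2 6)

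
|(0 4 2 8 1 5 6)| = 7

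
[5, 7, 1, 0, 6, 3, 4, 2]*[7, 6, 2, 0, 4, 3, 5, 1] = [3, 1, 6, 7, 5, 0, 4, 2]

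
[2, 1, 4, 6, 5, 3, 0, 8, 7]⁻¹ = [6, 1, 0, 5, 2, 4, 3, 8, 7]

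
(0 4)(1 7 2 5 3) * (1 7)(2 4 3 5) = (0 3 7 4)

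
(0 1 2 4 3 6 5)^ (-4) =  (0 4 5 2 6 1 3)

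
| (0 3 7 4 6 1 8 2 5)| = 9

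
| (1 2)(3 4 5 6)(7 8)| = 4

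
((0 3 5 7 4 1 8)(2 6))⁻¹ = (0 8 1 4 7 5 3)(2 6)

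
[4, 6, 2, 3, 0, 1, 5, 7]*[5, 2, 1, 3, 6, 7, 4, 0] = [6, 4, 1, 3, 5, 2, 7, 0]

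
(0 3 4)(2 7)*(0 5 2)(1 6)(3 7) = (0 7)(1 6)(2 3 4 5)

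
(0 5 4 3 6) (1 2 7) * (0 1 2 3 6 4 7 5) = (1 3 4 6) (2 5 7) 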